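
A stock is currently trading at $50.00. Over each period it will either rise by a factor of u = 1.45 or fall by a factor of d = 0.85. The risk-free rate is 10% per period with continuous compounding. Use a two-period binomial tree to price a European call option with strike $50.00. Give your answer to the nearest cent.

Risk-neutral probability p = (e^0.1 − 0.85)/(1.45 − 0.85) = 0.2552/0.6000 = 0.4253
Terminal stock prices: S_uu = 105.1, S_ud = 61.62, S_dd = 36.12
Terminal payoffs (S − K): max(55.12, 0) = 55.12, max(11.62, 0) = 11.62, max(-13.88, 0) = 0
Node u (S = 72.5): V_u = e^(−0.1)·[0.4253·55.1250 + 0.5747·11.6250] = 27.2581
Node d (S = 42.5): V_d = e^(−0.1)·[0.4253·11.6250 + 0.5747·0.0000] = 4.4735
Node 0 (S = 50): V_0 = e^(−0.1)·[0.4253·27.2581 + 0.5747·4.4735] = 12.8156

$12.82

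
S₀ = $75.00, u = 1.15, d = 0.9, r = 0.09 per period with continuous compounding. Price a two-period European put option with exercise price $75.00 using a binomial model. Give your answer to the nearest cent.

$0.59

Risk-neutral probability p = (e^0.09 − 0.9)/(1.15 − 0.9) = 0.1942/0.2500 = 0.7767
Terminal stock prices: S_uu = 99.19, S_ud = 77.62, S_dd = 60.75
Terminal payoffs (K − S): max(-24.19, 0) = 0, max(-2.625, 0) = 0, max(14.25, 0) = 14.25
Node u (S = 86.25): V_u = e^(−0.09)·[0.7767·0.0000 + 0.2233·0.0000] = 0.0000
Node d (S = 67.5): V_d = e^(−0.09)·[0.7767·0.0000 + 0.2233·14.2500] = 2.9082
Node 0 (S = 75): V_0 = e^(−0.09)·[0.7767·0.0000 + 0.2233·2.9082] = 0.5935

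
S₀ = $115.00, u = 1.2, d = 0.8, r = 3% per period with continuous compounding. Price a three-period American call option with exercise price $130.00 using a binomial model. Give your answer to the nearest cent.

$12.97

Risk-neutral probability p = (e^0.03 − 0.8)/(1.2 − 0.8) = 0.2305/0.4000 = 0.5761
Terminal stock prices: S_uuu = 198.7, S_uud = 132.5, S_udd = 88.32, S_ddd = 58.88
Terminal payoffs (S − K): max(68.72, 0) = 68.72, max(2.48, 0) = 2.48, max(-41.68, 0) = 0, max(-71.12, 0) = 0
Node uu (S = 165.6): continuation = e^(−0.03)·[0.5761·68.7200 + 0.4239·2.4800] = 39.4421; exercise value = 35.6000 ≤ continuation, so V_uu = 39.4421
Node ud (S = 110.4): continuation = e^(−0.03)·[0.5761·2.4800 + 0.4239·0.0000] = 1.3866; exercise value = 0.0000 ≤ continuation, so V_ud = 1.3866
Node dd (S = 73.6): continuation = e^(−0.03)·[0.5761·0.0000 + 0.4239·0.0000] = 0.0000; exercise value = 0.0000 ≤ continuation, so V_dd = 0.0000
Node u (S = 138): continuation = e^(−0.03)·[0.5761·39.4421 + 0.4239·1.3866] = 22.6228; exercise value = 8.0000 ≤ continuation, so V_u = 22.6228
Node d (S = 92): continuation = e^(−0.03)·[0.5761·1.3866 + 0.4239·0.0000] = 0.7753; exercise value = 0.0000 ≤ continuation, so V_d = 0.7753
Node 0 (S = 115): continuation = e^(−0.03)·[0.5761·22.6228 + 0.4239·0.7753] = 12.9675; exercise value = 0.0000 ≤ continuation, so V_0 = 12.9675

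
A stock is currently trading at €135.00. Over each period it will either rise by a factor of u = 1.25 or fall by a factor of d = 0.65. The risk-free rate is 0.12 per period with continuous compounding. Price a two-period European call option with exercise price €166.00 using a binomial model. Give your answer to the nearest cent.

Risk-neutral probability p = (e^0.12 − 0.65)/(1.25 − 0.65) = 0.4775/0.6000 = 0.7958
Terminal stock prices: S_uu = 210.9, S_ud = 109.7, S_dd = 57.04
Terminal payoffs (S − K): max(44.94, 0) = 44.94, max(-56.31, 0) = 0, max(-109, 0) = 0
Node u (S = 168.8): V_u = e^(−0.12)·[0.7958·44.9375 + 0.2042·0.0000] = 31.7185
Node d (S = 87.75): V_d = e^(−0.12)·[0.7958·0.0000 + 0.2042·0.0000] = 0.0000
Node 0 (S = 135): V_0 = e^(−0.12)·[0.7958·31.7185 + 0.2042·0.0000] = 22.3881

€22.39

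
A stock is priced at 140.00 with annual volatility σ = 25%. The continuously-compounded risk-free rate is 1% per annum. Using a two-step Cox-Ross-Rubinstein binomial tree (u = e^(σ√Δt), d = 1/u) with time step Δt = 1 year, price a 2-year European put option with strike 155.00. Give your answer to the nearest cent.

27.50

CRR parameters: u = e^(σ√Δt) = e^(0.25·√1) = 1.2840, d = 1/u = 0.7788
Per-period rate: rΔt = 0.01·1 = 0.01, so R = e^0.01 = 1.0101
Risk-neutral probability p = (e^0.01 − 0.7788)/(1.2840 − 0.7788) = 0.2312/0.5052 = 0.4577
Terminal stock prices: S_uu = 230.8, S_ud = 140, S_dd = 84.91
Terminal payoffs (K − S): max(-75.82, 0) = 0, max(15, 0) = 15, max(70.09, 0) = 70.09
Node u (S = 179.8): V_u = e^(−0.01)·[0.4577·0.0000 + 0.5423·15.0000] = 8.0533
Node d (S = 109): V_d = e^(−0.01)·[0.4577·15.0000 + 0.5423·70.0857] = 44.4256
Node 0 (S = 140): V_0 = e^(−0.01)·[0.4577·8.0533 + 0.5423·44.4256] = 27.5010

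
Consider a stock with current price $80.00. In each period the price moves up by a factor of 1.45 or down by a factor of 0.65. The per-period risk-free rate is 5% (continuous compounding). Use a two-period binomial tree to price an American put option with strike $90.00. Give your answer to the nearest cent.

Risk-neutral probability p = (e^0.05 − 0.65)/(1.45 − 0.65) = 0.4013/0.8000 = 0.5016
Terminal stock prices: S_uu = 168.2, S_ud = 75.4, S_dd = 33.8
Terminal payoffs (K − S): max(-78.2, 0) = 0, max(14.6, 0) = 14.6, max(56.2, 0) = 56.2
Node u (S = 116): continuation = e^(−0.05)·[0.5016·0.0000 + 0.4984·14.6000] = 6.9219; exercise value = 0.0000 ≤ continuation, so V_u = 6.9219
Node d (S = 52): continuation = e^(−0.05)·[0.5016·14.6000 + 0.4984·56.2000] = 33.6106; exercise value = 38.0000 > continuation, so V_d = 38.0000 (exercise)
Node 0 (S = 80): continuation = e^(−0.05)·[0.5016·6.9219 + 0.4984·38.0000] = 21.3185; exercise value = 10.0000 ≤ continuation, so V_0 = 21.3185

$21.32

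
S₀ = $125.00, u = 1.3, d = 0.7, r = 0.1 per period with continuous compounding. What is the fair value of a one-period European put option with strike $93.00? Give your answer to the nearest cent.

$1.62

Risk-neutral probability p = (e^0.1 − 0.7)/(1.3 − 0.7) = 0.4052/0.6000 = 0.6753
Terminal stock prices: S_u = 162.5, S_d = 87.5
Terminal payoffs (K − S): max(-69.5, 0) = 0, max(5.5, 0) = 5.5
Node 0 (S = 125): V_0 = e^(−0.1)·[0.6753·0.0000 + 0.3247·5.5000] = 1.6160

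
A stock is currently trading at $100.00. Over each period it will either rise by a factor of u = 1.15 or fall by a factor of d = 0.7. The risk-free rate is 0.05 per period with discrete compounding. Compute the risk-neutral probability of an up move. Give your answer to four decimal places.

p = 0.7778

Risk-neutral probability p = (1 + 0.05 − 0.7)/(1.15 − 0.7) = 0.3500/0.4500 = 0.7778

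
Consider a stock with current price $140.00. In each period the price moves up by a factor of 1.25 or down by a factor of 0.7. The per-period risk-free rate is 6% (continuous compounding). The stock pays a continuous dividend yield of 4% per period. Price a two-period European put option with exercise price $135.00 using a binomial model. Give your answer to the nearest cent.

$15.67

Per-period risk-free factor R = e^0.06 = 1.0618; dividend-adjusted growth = e^(0.06−0.04) = 1.0202.
Risk-neutral probability p = (1.0202 − 0.7)/(1.25 − 0.7) = 0.3202/0.5500 = 0.5822
Terminal stock prices: S_uu = 218.8, S_ud = 122.5, S_dd = 68.6
Terminal payoffs (K − S): max(-83.75, 0) = 0, max(12.5, 0) = 12.5, max(66.4, 0) = 66.4
Node u (S = 175): V_u = e^(−0.06)·[0.5822·0.0000 + 0.4178·12.5000] = 4.9186
Node d (S = 98): V_d = e^(−0.06)·[0.5822·12.5000 + 0.4178·66.4000] = 32.9808
Node 0 (S = 140): V_0 = e^(−0.06)·[0.5822·4.9186 + 0.4178·32.9808] = 15.6742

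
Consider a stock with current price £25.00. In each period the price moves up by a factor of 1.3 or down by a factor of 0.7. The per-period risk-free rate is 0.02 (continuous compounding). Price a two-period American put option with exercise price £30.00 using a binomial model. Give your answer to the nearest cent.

£7.45

Risk-neutral probability p = (e^0.02 − 0.7)/(1.3 − 0.7) = 0.3202/0.6000 = 0.5337
Terminal stock prices: S_uu = 42.25, S_ud = 22.75, S_dd = 12.25
Terminal payoffs (K − S): max(-12.25, 0) = 0, max(7.25, 0) = 7.25, max(17.75, 0) = 17.75
Node u (S = 32.5): continuation = e^(−0.02)·[0.5337·0.0000 + 0.4663·7.2500] = 3.3140; exercise value = 0.0000 ≤ continuation, so V_u = 3.3140
Node d (S = 17.5): continuation = e^(−0.02)·[0.5337·7.2500 + 0.4663·17.7500] = 11.9060; exercise value = 12.5000 > continuation, so V_d = 12.5000 (exercise)
Node 0 (S = 25): continuation = e^(−0.02)·[0.5337·3.3140 + 0.4663·12.5000] = 7.4472; exercise value = 5.0000 ≤ continuation, so V_0 = 7.4472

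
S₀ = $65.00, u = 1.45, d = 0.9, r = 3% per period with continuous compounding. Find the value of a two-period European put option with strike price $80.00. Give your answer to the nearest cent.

Risk-neutral probability p = (e^0.03 − 0.9)/(1.45 − 0.9) = 0.1305/0.5500 = 0.2372
Terminal stock prices: S_uu = 136.7, S_ud = 84.83, S_dd = 52.65
Terminal payoffs (K − S): max(-56.66, 0) = 0, max(-4.825, 0) = 0, max(27.35, 0) = 27.35
Node u (S = 94.25): V_u = e^(−0.03)·[0.2372·0.0000 + 0.7628·0.0000] = 0.0000
Node d (S = 58.5): V_d = e^(−0.03)·[0.2372·0.0000 + 0.7628·27.3500] = 20.2463
Node 0 (S = 65): V_0 = e^(−0.03)·[0.2372·0.0000 + 0.7628·20.2463] = 14.9876

$14.99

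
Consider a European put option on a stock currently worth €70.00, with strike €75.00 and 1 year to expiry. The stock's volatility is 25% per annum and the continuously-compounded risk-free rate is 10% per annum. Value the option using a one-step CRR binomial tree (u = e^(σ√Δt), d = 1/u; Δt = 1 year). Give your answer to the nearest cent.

€6.56

CRR parameters: u = e^(σ√Δt) = e^(0.25·√1) = 1.2840, d = 1/u = 0.7788
Per-period rate: rΔt = 0.1·1 = 0.1, so R = e^0.1 = 1.1052
Risk-neutral probability p = (e^0.1 − 0.7788)/(1.2840 − 0.7788) = 0.3264/0.5052 = 0.6460
Terminal stock prices: S_u = 89.88, S_d = 54.52
Terminal payoffs (K − S): max(-14.88, 0) = 0, max(20.48, 0) = 20.48
Node 0 (S = 70): V_0 = e^(−0.1)·[0.6460·0.0000 + 0.3540·20.4839] = 6.5614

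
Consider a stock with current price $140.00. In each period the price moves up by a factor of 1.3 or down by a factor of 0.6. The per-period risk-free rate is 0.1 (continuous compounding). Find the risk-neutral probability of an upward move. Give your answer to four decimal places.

Risk-neutral probability p = (e^0.1 − 0.6)/(1.3 − 0.6) = 0.5052/0.7000 = 0.7217

p = 0.7217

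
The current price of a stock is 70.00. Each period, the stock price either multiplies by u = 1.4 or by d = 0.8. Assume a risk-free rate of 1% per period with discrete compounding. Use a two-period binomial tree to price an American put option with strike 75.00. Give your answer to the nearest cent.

Risk-neutral probability p = (1 + 0.01 − 0.8)/(1.4 − 0.8) = 0.2100/0.6000 = 0.3500
Terminal stock prices: S_uu = 137.2, S_ud = 78.4, S_dd = 44.8
Terminal payoffs (K − S): max(-62.2, 0) = 0, max(-3.4, 0) = 0, max(30.2, 0) = 30.2
Node u (S = 98): continuation = 1/1.01·[0.3500·0.0000 + 0.6500·0.0000] = 0.0000; exercise value = 0.0000 ≤ continuation, so V_u = 0.0000
Node d (S = 56): continuation = 1/1.01·[0.3500·0.0000 + 0.6500·30.2000] = 19.4356; exercise value = 19.0000 ≤ continuation, so V_d = 19.4356
Node 0 (S = 70): continuation = 1/1.01·[0.3500·0.0000 + 0.6500·19.4356] = 12.5081; exercise value = 5.0000 ≤ continuation, so V_0 = 12.5081

12.51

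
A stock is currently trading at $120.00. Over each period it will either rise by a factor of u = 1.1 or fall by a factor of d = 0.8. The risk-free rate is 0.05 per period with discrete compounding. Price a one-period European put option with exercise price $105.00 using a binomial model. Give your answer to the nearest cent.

$1.43

Risk-neutral probability p = (1 + 0.05 − 0.8)/(1.1 − 0.8) = 0.2500/0.3000 = 0.8333
Terminal stock prices: S_u = 132, S_d = 96
Terminal payoffs (K − S): max(-27, 0) = 0, max(9, 0) = 9
Node 0 (S = 120): V_0 = 1/1.05·[0.8333·0.0000 + 0.1667·9.0000] = 1.4286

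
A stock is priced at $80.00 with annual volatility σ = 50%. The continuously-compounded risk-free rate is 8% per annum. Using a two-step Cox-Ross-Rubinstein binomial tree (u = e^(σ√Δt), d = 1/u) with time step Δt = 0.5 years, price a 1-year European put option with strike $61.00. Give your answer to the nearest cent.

CRR parameters: u = e^(σ√Δt) = e^(0.5·√0.5) = 1.4241, d = 1/u = 0.7022
Per-period rate: rΔt = 0.08·0.5 = 0.04, so R = e^0.04 = 1.0408
Risk-neutral probability p = (e^0.04 − 0.7022)/(1.4241 − 0.7022) = 0.3386/0.7219 = 0.4691
Terminal stock prices: S_uu = 162.2, S_ud = 80, S_dd = 39.45
Terminal payoffs (K − S): max(-101.2, 0) = 0, max(-19, 0) = 0, max(21.55, 0) = 21.55
Node u (S = 113.9): V_u = e^(−0.04)·[0.4691·0.0000 + 0.5309·0.0000] = 0.0000
Node d (S = 56.18): V_d = e^(−0.04)·[0.4691·0.0000 + 0.5309·21.5545] = 10.9956
Node 0 (S = 80): V_0 = e^(−0.04)·[0.4691·0.0000 + 0.5309·10.9956] = 5.6092

$5.61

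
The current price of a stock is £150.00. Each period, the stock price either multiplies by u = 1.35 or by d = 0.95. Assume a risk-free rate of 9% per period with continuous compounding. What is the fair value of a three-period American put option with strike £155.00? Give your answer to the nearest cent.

Risk-neutral probability p = (e^0.09 − 0.95)/(1.35 − 0.95) = 0.1442/0.4000 = 0.3604
Terminal stock prices: S_uuu = 369.1, S_uud = 259.7, S_udd = 182.8, S_ddd = 128.6
Terminal payoffs (K − S): max(-214.1, 0) = 0, max(-104.7, 0) = 0, max(-27.76, 0) = 0, max(26.39, 0) = 26.39
Node uu (S = 273.4): continuation = e^(−0.09)·[0.3604·0.0000 + 0.6396·0.0000] = 0.0000; exercise value = 0.0000 ≤ continuation, so V_uu = 0.0000
Node ud (S = 192.4): continuation = e^(−0.09)·[0.3604·0.0000 + 0.6396·0.0000] = 0.0000; exercise value = 0.0000 ≤ continuation, so V_ud = 0.0000
Node dd (S = 135.4): continuation = e^(−0.09)·[0.3604·0.0000 + 0.6396·26.3938] = 15.4276; exercise value = 19.6250 > continuation, so V_dd = 19.6250 (exercise)
Node u (S = 202.5): continuation = e^(−0.09)·[0.3604·0.0000 + 0.6396·0.0000] = 0.0000; exercise value = 0.0000 ≤ continuation, so V_u = 0.0000
Node d (S = 142.5): continuation = e^(−0.09)·[0.3604·0.0000 + 0.6396·19.6250] = 11.4712; exercise value = 12.5000 > continuation, so V_d = 12.5000 (exercise)
Node 0 (S = 150): continuation = e^(−0.09)·[0.3604·0.0000 + 0.6396·12.5000] = 7.3065; exercise value = 5.0000 ≤ continuation, so V_0 = 7.3065

£7.31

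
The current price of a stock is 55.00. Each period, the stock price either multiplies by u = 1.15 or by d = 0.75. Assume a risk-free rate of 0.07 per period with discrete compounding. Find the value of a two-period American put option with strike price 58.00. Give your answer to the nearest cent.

4.61

Risk-neutral probability p = (1 + 0.07 − 0.75)/(1.15 − 0.75) = 0.3200/0.4000 = 0.8000
Terminal stock prices: S_uu = 72.74, S_ud = 47.44, S_dd = 30.94
Terminal payoffs (K − S): max(-14.74, 0) = 0, max(10.56, 0) = 10.56, max(27.06, 0) = 27.06
Node u (S = 63.25): continuation = 1/1.07·[0.8000·0.0000 + 0.2000·10.5625] = 1.9743; exercise value = 0.0000 ≤ continuation, so V_u = 1.9743
Node d (S = 41.25): continuation = 1/1.07·[0.8000·10.5625 + 0.2000·27.0625] = 12.9556; exercise value = 16.7500 > continuation, so V_d = 16.7500 (exercise)
Node 0 (S = 55): continuation = 1/1.07·[0.8000·1.9743 + 0.2000·16.7500] = 4.6070; exercise value = 3.0000 ≤ continuation, so V_0 = 4.6070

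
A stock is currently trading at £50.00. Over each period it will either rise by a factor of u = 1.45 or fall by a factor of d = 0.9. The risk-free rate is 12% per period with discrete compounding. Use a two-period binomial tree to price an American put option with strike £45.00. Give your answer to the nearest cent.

Risk-neutral probability p = (1 + 0.12 − 0.9)/(1.45 − 0.9) = 0.2200/0.5500 = 0.4000
Terminal stock prices: S_uu = 105.1, S_ud = 65.25, S_dd = 40.5
Terminal payoffs (K − S): max(-60.12, 0) = 0, max(-20.25, 0) = 0, max(4.5, 0) = 4.5
Node u (S = 72.5): continuation = 1/1.12·[0.4000·0.0000 + 0.6000·0.0000] = 0.0000; exercise value = 0.0000 ≤ continuation, so V_u = 0.0000
Node d (S = 45): continuation = 1/1.12·[0.4000·0.0000 + 0.6000·4.5000] = 2.4107; exercise value = 0.0000 ≤ continuation, so V_d = 2.4107
Node 0 (S = 50): continuation = 1/1.12·[0.4000·0.0000 + 0.6000·2.4107] = 1.2915; exercise value = 0.0000 ≤ continuation, so V_0 = 1.2915

£1.29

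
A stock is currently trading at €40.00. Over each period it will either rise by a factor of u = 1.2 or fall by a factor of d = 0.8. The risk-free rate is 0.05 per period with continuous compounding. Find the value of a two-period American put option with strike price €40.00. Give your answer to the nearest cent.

Risk-neutral probability p = (e^0.05 − 0.8)/(1.2 − 0.8) = 0.2513/0.4000 = 0.6282
Terminal stock prices: S_uu = 57.6, S_ud = 38.4, S_dd = 25.6
Terminal payoffs (K − S): max(-17.6, 0) = 0, max(1.6, 0) = 1.6, max(14.4, 0) = 14.4
Node u (S = 48): continuation = e^(−0.05)·[0.6282·0.0000 + 0.3718·1.6000] = 0.5659; exercise value = 0.0000 ≤ continuation, so V_u = 0.5659
Node d (S = 32): continuation = e^(−0.05)·[0.6282·1.6000 + 0.3718·14.4000] = 6.0492; exercise value = 8.0000 > continuation, so V_d = 8.0000 (exercise)
Node 0 (S = 40): continuation = e^(−0.05)·[0.6282·0.5659 + 0.3718·8.0000] = 3.1677; exercise value = 0.0000 ≤ continuation, so V_0 = 3.1677

€3.17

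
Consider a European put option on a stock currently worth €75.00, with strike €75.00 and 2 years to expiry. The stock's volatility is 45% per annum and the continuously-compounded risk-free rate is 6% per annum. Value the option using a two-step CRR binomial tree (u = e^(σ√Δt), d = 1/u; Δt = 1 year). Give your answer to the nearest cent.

CRR parameters: u = e^(σ√Δt) = e^(0.45·√1) = 1.5683, d = 1/u = 0.6376
Per-period rate: rΔt = 0.06·1 = 0.06, so R = e^0.06 = 1.0618
Risk-neutral probability p = (e^0.06 − 0.6376)/(1.5683 − 0.6376) = 0.4242/0.9307 = 0.4558
Terminal stock prices: S_uu = 184.5, S_ud = 75, S_dd = 30.49
Terminal payoffs (K − S): max(-109.5, 0) = 0, max(0, 0) = 0, max(44.51, 0) = 44.51
Node u (S = 117.6): V_u = e^(−0.06)·[0.4558·0.0000 + 0.5442·0.0000] = 0.0000
Node d (S = 47.82): V_d = e^(−0.06)·[0.4558·0.0000 + 0.5442·44.5073] = 22.8102
Node 0 (S = 75): V_0 = e^(−0.06)·[0.4558·0.0000 + 0.5442·22.8102] = 11.6904

€11.69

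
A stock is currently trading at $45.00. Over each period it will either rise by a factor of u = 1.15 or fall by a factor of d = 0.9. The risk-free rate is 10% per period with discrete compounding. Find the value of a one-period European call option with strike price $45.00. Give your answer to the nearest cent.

$4.91

Risk-neutral probability p = (1 + 0.1 − 0.9)/(1.15 − 0.9) = 0.2000/0.2500 = 0.8000
Terminal stock prices: S_u = 51.75, S_d = 40.5
Terminal payoffs (S − K): max(6.75, 0) = 6.75, max(-4.5, 0) = 0
Node 0 (S = 45): V_0 = 1/1.1·[0.8000·6.7500 + 0.2000·0.0000] = 4.9091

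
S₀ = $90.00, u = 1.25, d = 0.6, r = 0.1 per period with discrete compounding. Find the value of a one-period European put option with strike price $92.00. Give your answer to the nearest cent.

$7.97

Risk-neutral probability p = (1 + 0.1 − 0.6)/(1.25 − 0.6) = 0.5000/0.6500 = 0.7692
Terminal stock prices: S_u = 112.5, S_d = 54
Terminal payoffs (K − S): max(-20.5, 0) = 0, max(38, 0) = 38
Node 0 (S = 90): V_0 = 1/1.1·[0.7692·0.0000 + 0.2308·38.0000] = 7.9720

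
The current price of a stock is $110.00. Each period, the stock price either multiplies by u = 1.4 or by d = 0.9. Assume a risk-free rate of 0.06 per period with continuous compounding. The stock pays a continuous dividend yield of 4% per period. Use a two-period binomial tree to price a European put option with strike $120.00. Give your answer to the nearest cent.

$15.81

Per-period risk-free factor R = e^0.06 = 1.0618; dividend-adjusted growth = e^(0.06−0.04) = 1.0202.
Risk-neutral probability p = (1.0202 − 0.9)/(1.4 − 0.9) = 0.1202/0.5000 = 0.2404
Terminal stock prices: S_uu = 215.6, S_ud = 138.6, S_dd = 89.1
Terminal payoffs (K − S): max(-95.6, 0) = 0, max(-18.6, 0) = 0, max(30.9, 0) = 30.9
Node u (S = 154): V_u = e^(−0.06)·[0.2404·0.0000 + 0.7596·0.0000] = 0.0000
Node d (S = 99): V_d = e^(−0.06)·[0.2404·0.0000 + 0.7596·30.9000] = 22.1047
Node 0 (S = 110): V_0 = e^(−0.06)·[0.2404·0.0000 + 0.7596·22.1047] = 15.8128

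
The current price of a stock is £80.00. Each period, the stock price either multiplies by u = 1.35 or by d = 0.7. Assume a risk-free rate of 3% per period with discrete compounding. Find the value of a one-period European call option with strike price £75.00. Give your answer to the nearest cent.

Risk-neutral probability p = (1 + 0.03 − 0.7)/(1.35 − 0.7) = 0.3300/0.6500 = 0.5077
Terminal stock prices: S_u = 108, S_d = 56
Terminal payoffs (S − K): max(33, 0) = 33, max(-19, 0) = 0
Node 0 (S = 80): V_0 = 1/1.03·[0.5077·33.0000 + 0.4923·0.0000] = 16.2659

£16.27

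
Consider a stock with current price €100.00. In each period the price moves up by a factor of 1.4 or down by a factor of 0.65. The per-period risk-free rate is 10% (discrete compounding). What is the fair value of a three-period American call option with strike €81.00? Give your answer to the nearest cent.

€46.45

Risk-neutral probability p = (1 + 0.1 − 0.65)/(1.4 − 0.65) = 0.4500/0.7500 = 0.6000
Terminal stock prices: S_uuu = 274.4, S_uud = 127.4, S_udd = 59.15, S_ddd = 27.46
Terminal payoffs (S − K): max(193.4, 0) = 193.4, max(46.4, 0) = 46.4, max(-21.85, 0) = 0, max(-53.54, 0) = 0
Node uu (S = 196): continuation = 1/1.1·[0.6000·193.4000 + 0.4000·46.4000] = 122.3636; exercise value = 115.0000 ≤ continuation, so V_uu = 122.3636
Node ud (S = 91): continuation = 1/1.1·[0.6000·46.4000 + 0.4000·0.0000] = 25.3091; exercise value = 10.0000 ≤ continuation, so V_ud = 25.3091
Node dd (S = 42.25): continuation = 1/1.1·[0.6000·0.0000 + 0.4000·0.0000] = 0.0000; exercise value = 0.0000 ≤ continuation, so V_dd = 0.0000
Node u (S = 140): continuation = 1/1.1·[0.6000·122.3636 + 0.4000·25.3091] = 75.9471; exercise value = 59.0000 ≤ continuation, so V_u = 75.9471
Node d (S = 65): continuation = 1/1.1·[0.6000·25.3091 + 0.4000·0.0000] = 13.8050; exercise value = 0.0000 ≤ continuation, so V_d = 13.8050
Node 0 (S = 100): continuation = 1/1.1·[0.6000·75.9471 + 0.4000·13.8050] = 46.4457; exercise value = 19.0000 ≤ continuation, so V_0 = 46.4457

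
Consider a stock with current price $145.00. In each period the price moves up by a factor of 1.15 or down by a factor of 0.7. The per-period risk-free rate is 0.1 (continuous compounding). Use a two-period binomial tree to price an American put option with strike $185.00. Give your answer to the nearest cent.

Risk-neutral probability p = (e^0.1 − 0.7)/(1.15 − 0.7) = 0.4052/0.4500 = 0.9004
Terminal stock prices: S_uu = 191.8, S_ud = 116.7, S_dd = 71.05
Terminal payoffs (K − S): max(-6.762, 0) = 0, max(68.28, 0) = 68.28, max(114, 0) = 114
Node u (S = 166.8): continuation = e^(−0.1)·[0.9004·0.0000 + 0.0996·68.2750] = 6.1543; exercise value = 18.2500 > continuation, so V_u = 18.2500 (exercise)
Node d (S = 101.5): continuation = e^(−0.1)·[0.9004·68.2750 + 0.0996·113.9500] = 65.8949; exercise value = 83.5000 > continuation, so V_d = 83.5000 (exercise)
Node 0 (S = 145): continuation = e^(−0.1)·[0.9004·18.2500 + 0.0996·83.5000] = 22.3949; exercise value = 40.0000 > continuation, so V_0 = 40.0000 (exercise)

$40.00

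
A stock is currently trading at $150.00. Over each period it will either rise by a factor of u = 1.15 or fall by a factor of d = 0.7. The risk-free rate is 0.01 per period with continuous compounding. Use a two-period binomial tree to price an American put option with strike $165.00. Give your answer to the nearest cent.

$27.77

Risk-neutral probability p = (e^0.01 − 0.7)/(1.15 − 0.7) = 0.3101/0.4500 = 0.6890
Terminal stock prices: S_uu = 198.4, S_ud = 120.7, S_dd = 73.5
Terminal payoffs (K − S): max(-33.37, 0) = 0, max(44.25, 0) = 44.25, max(91.5, 0) = 91.5
Node u (S = 172.5): continuation = e^(−0.01)·[0.6890·0.0000 + 0.3110·44.2500] = 13.6248; exercise value = 0.0000 ≤ continuation, so V_u = 13.6248
Node d (S = 105): continuation = e^(−0.01)·[0.6890·44.2500 + 0.3110·91.5000] = 58.3582; exercise value = 60.0000 > continuation, so V_d = 60.0000 (exercise)
Node 0 (S = 150): continuation = e^(−0.01)·[0.6890·13.6248 + 0.3110·60.0000] = 27.7684; exercise value = 15.0000 ≤ continuation, so V_0 = 27.7684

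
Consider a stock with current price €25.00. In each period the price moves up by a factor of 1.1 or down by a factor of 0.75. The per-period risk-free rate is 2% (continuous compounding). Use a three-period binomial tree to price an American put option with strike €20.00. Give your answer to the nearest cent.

€0.64

Risk-neutral probability p = (e^0.02 − 0.75)/(1.1 − 0.75) = 0.2702/0.3500 = 0.7720
Terminal stock prices: S_uuu = 33.28, S_uud = 22.69, S_udd = 15.47, S_ddd = 10.55
Terminal payoffs (K − S): max(-13.28, 0) = 0, max(-2.688, 0) = 0, max(4.531, 0) = 4.531, max(9.453, 0) = 9.453
Node uu (S = 30.25): continuation = e^(−0.02)·[0.7720·0.0000 + 0.2280·0.0000] = 0.0000; exercise value = 0.0000 ≤ continuation, so V_uu = 0.0000
Node ud (S = 20.63): continuation = e^(−0.02)·[0.7720·0.0000 + 0.2280·4.5312] = 1.0127; exercise value = 0.0000 ≤ continuation, so V_ud = 1.0127
Node dd (S = 14.06): continuation = e^(−0.02)·[0.7720·4.5312 + 0.2280·9.4531] = 5.5415; exercise value = 5.9375 > continuation, so V_dd = 5.9375 (exercise)
Node u (S = 27.5): continuation = e^(−0.02)·[0.7720·0.0000 + 0.2280·1.0127] = 0.2263; exercise value = 0.0000 ≤ continuation, so V_u = 0.2263
Node d (S = 18.75): continuation = e^(−0.02)·[0.7720·1.0127 + 0.2280·5.9375] = 2.0932; exercise value = 1.2500 ≤ continuation, so V_d = 2.0932
Node 0 (S = 25): continuation = e^(−0.02)·[0.7720·0.2263 + 0.2280·2.0932] = 0.6390; exercise value = 0.0000 ≤ continuation, so V_0 = 0.6390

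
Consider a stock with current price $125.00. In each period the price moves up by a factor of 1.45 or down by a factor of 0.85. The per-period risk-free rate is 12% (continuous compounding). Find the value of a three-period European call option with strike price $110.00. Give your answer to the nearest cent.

$51.86

Risk-neutral probability p = (e^0.12 − 0.85)/(1.45 − 0.85) = 0.2775/0.6000 = 0.4625
Terminal stock prices: S_uuu = 381.1, S_uud = 223.4, S_udd = 131, S_ddd = 76.77
Terminal payoffs (S − K): max(271.1, 0) = 271.1, max(113.4, 0) = 113.4, max(20.95, 0) = 20.95, max(-33.23, 0) = 0
Node uu (S = 262.8): V_uu = e^(−0.12)·[0.4625·271.0781 + 0.5375·113.3906] = 165.2513
Node ud (S = 154.1): V_ud = e^(−0.12)·[0.4625·113.3906 + 0.5375·20.9531] = 56.5013
Node dd (S = 90.31): V_dd = e^(−0.12)·[0.4625·20.9531 + 0.5375·0.0000] = 8.5949
Node u (S = 181.2): V_u = e^(−0.12)·[0.4625·165.2513 + 0.5375·56.5013] = 94.7209
Node d (S = 106.2): V_d = e^(−0.12)·[0.4625·56.5013 + 0.5375·8.5949] = 27.2740
Node 0 (S = 125): V_0 = e^(−0.12)·[0.4625·94.7209 + 0.5375·27.2740] = 51.8563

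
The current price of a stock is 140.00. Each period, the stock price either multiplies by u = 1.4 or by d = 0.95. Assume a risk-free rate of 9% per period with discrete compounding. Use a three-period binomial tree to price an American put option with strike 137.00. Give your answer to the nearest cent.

Risk-neutral probability p = (1 + 0.09 − 0.95)/(1.4 − 0.95) = 0.1400/0.4500 = 0.3111
Terminal stock prices: S_uuu = 384.2, S_uud = 260.7, S_udd = 176.9, S_ddd = 120
Terminal payoffs (K − S): max(-247.2, 0) = 0, max(-123.7, 0) = 0, max(-39.89, 0) = 0, max(16.97, 0) = 16.97
Node uu (S = 274.4): continuation = 1/1.09·[0.3111·0.0000 + 0.6889·0.0000] = 0.0000; exercise value = 0.0000 ≤ continuation, so V_uu = 0.0000
Node ud (S = 186.2): continuation = 1/1.09·[0.3111·0.0000 + 0.6889·0.0000] = 0.0000; exercise value = 0.0000 ≤ continuation, so V_ud = 0.0000
Node dd (S = 126.3): continuation = 1/1.09·[0.3111·0.0000 + 0.6889·16.9675] = 10.7236; exercise value = 10.6500 ≤ continuation, so V_dd = 10.7236
Node u (S = 196): continuation = 1/1.09·[0.3111·0.0000 + 0.6889·0.0000] = 0.0000; exercise value = 0.0000 ≤ continuation, so V_u = 0.0000
Node d (S = 133): continuation = 1/1.09·[0.3111·0.0000 + 0.6889·10.7236] = 6.7774; exercise value = 4.0000 ≤ continuation, so V_d = 6.7774
Node 0 (S = 140): continuation = 1/1.09·[0.3111·0.0000 + 0.6889·6.7774] = 4.2834; exercise value = 0.0000 ≤ continuation, so V_0 = 4.2834

4.28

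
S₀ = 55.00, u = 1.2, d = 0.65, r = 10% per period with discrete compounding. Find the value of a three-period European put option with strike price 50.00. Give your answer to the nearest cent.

1.51

Risk-neutral probability p = (1 + 0.1 − 0.65)/(1.2 − 0.65) = 0.4500/0.5500 = 0.8182
Terminal stock prices: S_uuu = 95.04, S_uud = 51.48, S_udd = 27.89, S_ddd = 15.1
Terminal payoffs (K − S): max(-45.04, 0) = 0, max(-1.48, 0) = 0, max(22.11, 0) = 22.11, max(34.9, 0) = 34.9
Node uu (S = 79.2): V_uu = 1/1.1·[0.8182·0.0000 + 0.1818·0.0000] = 0.0000
Node ud (S = 42.9): V_ud = 1/1.1·[0.8182·0.0000 + 0.1818·22.1150] = 3.6554
Node dd (S = 23.24): V_dd = 1/1.1·[0.8182·22.1150 + 0.1818·34.8956] = 22.2170
Node u (S = 66): V_u = 1/1.1·[0.8182·0.0000 + 0.1818·3.6554] = 0.6042
Node d (S = 35.75): V_d = 1/1.1·[0.8182·3.6554 + 0.1818·22.2170] = 6.3911
Node 0 (S = 55): V_0 = 1/1.1·[0.8182·0.6042 + 0.1818·6.3911] = 1.5058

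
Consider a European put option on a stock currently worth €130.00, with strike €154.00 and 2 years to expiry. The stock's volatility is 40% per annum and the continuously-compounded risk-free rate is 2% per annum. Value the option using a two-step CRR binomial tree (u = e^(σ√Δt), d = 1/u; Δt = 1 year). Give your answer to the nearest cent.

€41.55

CRR parameters: u = e^(σ√Δt) = e^(0.4·√1) = 1.4918, d = 1/u = 0.6703
Per-period rate: rΔt = 0.02·1 = 0.02, so R = e^0.02 = 1.0202
Risk-neutral probability p = (e^0.02 − 0.6703)/(1.4918 − 0.6703) = 0.3499/0.8215 = 0.4259
Terminal stock prices: S_uu = 289.3, S_ud = 130, S_dd = 58.41
Terminal payoffs (K − S): max(-135.3, 0) = 0, max(24, 0) = 24, max(95.59, 0) = 95.59
Node u (S = 193.9): V_u = e^(−0.02)·[0.4259·0.0000 + 0.5741·24.0000] = 13.5055
Node d (S = 87.14): V_d = e^(−0.02)·[0.4259·24.0000 + 0.5741·95.5872] = 63.8090
Node 0 (S = 130): V_0 = e^(−0.02)·[0.4259·13.5055 + 0.5741·63.8090] = 41.5453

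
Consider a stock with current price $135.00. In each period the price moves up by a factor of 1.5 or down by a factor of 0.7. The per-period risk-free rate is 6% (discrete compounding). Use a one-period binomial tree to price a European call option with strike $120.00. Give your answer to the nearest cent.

$35.02

Risk-neutral probability p = (1 + 0.06 − 0.7)/(1.5 − 0.7) = 0.3600/0.8000 = 0.4500
Terminal stock prices: S_u = 202.5, S_d = 94.5
Terminal payoffs (S − K): max(82.5, 0) = 82.5, max(-25.5, 0) = 0
Node 0 (S = 135): V_0 = 1/1.06·[0.4500·82.5000 + 0.5500·0.0000] = 35.0236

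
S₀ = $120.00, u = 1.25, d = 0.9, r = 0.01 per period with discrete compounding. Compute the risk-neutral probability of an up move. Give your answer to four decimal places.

Risk-neutral probability p = (1 + 0.01 − 0.9)/(1.25 − 0.9) = 0.1100/0.3500 = 0.3143

p = 0.3143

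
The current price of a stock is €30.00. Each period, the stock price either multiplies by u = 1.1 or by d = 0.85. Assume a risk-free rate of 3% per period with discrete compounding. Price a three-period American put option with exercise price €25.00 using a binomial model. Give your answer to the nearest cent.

Risk-neutral probability p = (1 + 0.03 − 0.85)/(1.1 − 0.85) = 0.1800/0.2500 = 0.7200
Terminal stock prices: S_uuu = 39.93, S_uud = 30.86, S_udd = 23.84, S_ddd = 18.42
Terminal payoffs (K − S): max(-14.93, 0) = 0, max(-5.855, 0) = 0, max(1.158, 0) = 1.158, max(6.576, 0) = 6.576
Node uu (S = 36.3): continuation = 1/1.03·[0.7200·0.0000 + 0.2800·0.0000] = 0.0000; exercise value = 0.0000 ≤ continuation, so V_uu = 0.0000
Node ud (S = 28.05): continuation = 1/1.03·[0.7200·0.0000 + 0.2800·1.1575] = 0.3147; exercise value = 0.0000 ≤ continuation, so V_ud = 0.3147
Node dd (S = 21.67): continuation = 1/1.03·[0.7200·1.1575 + 0.2800·6.5763] = 2.5968; exercise value = 3.3250 > continuation, so V_dd = 3.3250 (exercise)
Node u (S = 33): continuation = 1/1.03·[0.7200·0.0000 + 0.2800·0.3147] = 0.0855; exercise value = 0.0000 ≤ continuation, so V_u = 0.0855
Node d (S = 25.5): continuation = 1/1.03·[0.7200·0.3147 + 0.2800·3.3250] = 1.1238; exercise value = 0.0000 ≤ continuation, so V_d = 1.1238
Node 0 (S = 30): continuation = 1/1.03·[0.7200·0.0855 + 0.2800·1.1238] = 0.3653; exercise value = 0.0000 ≤ continuation, so V_0 = 0.3653

€0.37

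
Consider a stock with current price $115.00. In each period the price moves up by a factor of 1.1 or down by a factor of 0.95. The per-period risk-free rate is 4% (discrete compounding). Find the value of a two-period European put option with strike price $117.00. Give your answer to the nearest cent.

Risk-neutral probability p = (1 + 0.04 − 0.95)/(1.1 − 0.95) = 0.0900/0.1500 = 0.6000
Terminal stock prices: S_uu = 139.2, S_ud = 120.2, S_dd = 103.8
Terminal payoffs (K − S): max(-22.15, 0) = 0, max(-3.175, 0) = 0, max(13.21, 0) = 13.21
Node u (S = 126.5): V_u = 1/1.04·[0.6000·0.0000 + 0.4000·0.0000] = 0.0000
Node d (S = 109.2): V_d = 1/1.04·[0.6000·0.0000 + 0.4000·13.2125] = 5.0817
Node 0 (S = 115): V_0 = 1/1.04·[0.6000·0.0000 + 0.4000·5.0817] = 1.9545

$1.95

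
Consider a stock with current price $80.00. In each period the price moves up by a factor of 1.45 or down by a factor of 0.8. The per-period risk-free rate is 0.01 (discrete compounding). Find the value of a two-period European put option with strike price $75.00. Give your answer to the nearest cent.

$10.69

Risk-neutral probability p = (1 + 0.01 − 0.8)/(1.45 − 0.8) = 0.2100/0.6500 = 0.3231
Terminal stock prices: S_uu = 168.2, S_ud = 92.8, S_dd = 51.2
Terminal payoffs (K − S): max(-93.2, 0) = 0, max(-17.8, 0) = 0, max(23.8, 0) = 23.8
Node u (S = 116): V_u = 1/1.01·[0.3231·0.0000 + 0.6769·0.0000] = 0.0000
Node d (S = 64): V_d = 1/1.01·[0.3231·0.0000 + 0.6769·23.8000] = 15.9513
Node 0 (S = 80): V_0 = 1/1.01·[0.3231·0.0000 + 0.6769·15.9513] = 10.6909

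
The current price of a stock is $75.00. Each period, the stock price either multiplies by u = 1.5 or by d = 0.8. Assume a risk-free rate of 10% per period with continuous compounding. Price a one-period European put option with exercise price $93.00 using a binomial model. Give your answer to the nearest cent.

$16.84

Risk-neutral probability p = (e^0.1 − 0.8)/(1.5 − 0.8) = 0.3052/0.7000 = 0.4360
Terminal stock prices: S_u = 112.5, S_d = 60
Terminal payoffs (K − S): max(-19.5, 0) = 0, max(33, 0) = 33
Node 0 (S = 75): V_0 = e^(−0.1)·[0.4360·0.0000 + 0.5640·33.0000] = 16.8421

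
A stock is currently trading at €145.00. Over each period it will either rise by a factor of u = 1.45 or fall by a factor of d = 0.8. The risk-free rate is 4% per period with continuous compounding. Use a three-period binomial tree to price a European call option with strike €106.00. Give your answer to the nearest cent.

€58.01

Risk-neutral probability p = (e^0.04 − 0.8)/(1.45 − 0.8) = 0.2408/0.6500 = 0.3705
Terminal stock prices: S_uuu = 442.1, S_uud = 243.9, S_udd = 134.6, S_ddd = 74.24
Terminal payoffs (S − K): max(336.1, 0) = 336.1, max(137.9, 0) = 137.9, max(28.56, 0) = 28.56, max(-31.76, 0) = 0
Node uu (S = 304.9): V_uu = e^(−0.04)·[0.3705·336.0506 + 0.6295·137.8900] = 203.0188
Node ud (S = 168.2): V_ud = e^(−0.04)·[0.3705·137.8900 + 0.6295·28.5600] = 66.3563
Node dd (S = 92.8): V_dd = e^(−0.04)·[0.3705·28.5600 + 0.6295·0.0000] = 10.1660
Node u (S = 210.2): V_u = e^(−0.04)·[0.3705·203.0188 + 0.6295·66.3563] = 112.3997
Node d (S = 116): V_d = e^(−0.04)·[0.3705·66.3563 + 0.6295·10.1660] = 29.7684
Node 0 (S = 145): V_0 = e^(−0.04)·[0.3705·112.3997 + 0.6295·29.7684] = 58.0139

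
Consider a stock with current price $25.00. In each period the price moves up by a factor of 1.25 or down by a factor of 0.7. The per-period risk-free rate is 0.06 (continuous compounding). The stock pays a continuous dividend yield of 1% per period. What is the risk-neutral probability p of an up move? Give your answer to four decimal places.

p = 0.6387

Per-period risk-free factor R = e^0.06 = 1.0618; dividend-adjusted growth = e^(0.06−0.01) = 1.0513.
Risk-neutral probability p = (1.0513 − 0.7)/(1.25 − 0.7) = 0.3513/0.5500 = 0.6387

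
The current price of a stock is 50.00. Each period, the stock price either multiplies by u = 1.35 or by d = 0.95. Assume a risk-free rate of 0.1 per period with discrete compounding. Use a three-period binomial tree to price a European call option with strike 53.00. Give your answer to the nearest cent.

Risk-neutral probability p = (1 + 0.1 − 0.95)/(1.35 − 0.95) = 0.1500/0.4000 = 0.3750
Terminal stock prices: S_uuu = 123, S_uud = 86.57, S_udd = 60.92, S_ddd = 42.87
Terminal payoffs (S − K): max(70.02, 0) = 70.02, max(33.57, 0) = 33.57, max(7.919, 0) = 7.919, max(-10.13, 0) = 0
Node uu (S = 91.13): V_uu = 1/1.1·[0.3750·70.0188 + 0.6250·33.5688] = 42.9432
Node ud (S = 64.12): V_ud = 1/1.1·[0.3750·33.5688 + 0.6250·7.9187] = 15.9432
Node dd (S = 45.12): V_dd = 1/1.1·[0.3750·7.9187 + 0.6250·0.0000] = 2.6996
Node u (S = 67.5): V_u = 1/1.1·[0.3750·42.9432 + 0.6250·15.9432] = 23.6983
Node d (S = 47.5): V_d = 1/1.1·[0.3750·15.9432 + 0.6250·2.6996] = 6.9690
Node 0 (S = 50): V_0 = 1/1.1·[0.3750·23.6983 + 0.6250·6.9690] = 12.0387

12.04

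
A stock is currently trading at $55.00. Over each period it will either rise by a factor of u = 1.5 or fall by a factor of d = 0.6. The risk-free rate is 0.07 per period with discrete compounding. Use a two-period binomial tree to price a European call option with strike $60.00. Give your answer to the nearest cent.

Risk-neutral probability p = (1 + 0.07 − 0.6)/(1.5 − 0.6) = 0.4700/0.9000 = 0.5222
Terminal stock prices: S_uu = 123.8, S_ud = 49.5, S_dd = 19.8
Terminal payoffs (S − K): max(63.75, 0) = 63.75, max(-10.5, 0) = 0, max(-40.2, 0) = 0
Node u (S = 82.5): V_u = 1/1.07·[0.5222·63.7500 + 0.4778·0.0000] = 31.1137
Node d (S = 33): V_d = 1/1.07·[0.5222·0.0000 + 0.4778·0.0000] = 0.0000
Node 0 (S = 55): V_0 = 1/1.07·[0.5222·31.1137 + 0.4778·0.0000] = 15.1853

$15.19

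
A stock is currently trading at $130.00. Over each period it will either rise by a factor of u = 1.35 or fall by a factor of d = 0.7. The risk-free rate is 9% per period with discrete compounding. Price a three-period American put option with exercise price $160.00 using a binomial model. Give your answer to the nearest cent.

Risk-neutral probability p = (1 + 0.09 − 0.7)/(1.35 − 0.7) = 0.3900/0.6500 = 0.6000
Terminal stock prices: S_uuu = 319.8, S_uud = 165.8, S_udd = 85.99, S_ddd = 44.59
Terminal payoffs (K − S): max(-159.8, 0) = 0, max(-5.848, 0) = 0, max(74.01, 0) = 74.01, max(115.4, 0) = 115.4
Node uu (S = 236.9): continuation = 1/1.09·[0.6000·0.0000 + 0.4000·0.0000] = 0.0000; exercise value = 0.0000 ≤ continuation, so V_uu = 0.0000
Node ud (S = 122.8): continuation = 1/1.09·[0.6000·0.0000 + 0.4000·74.0050] = 27.1578; exercise value = 37.1500 > continuation, so V_ud = 37.1500 (exercise)
Node dd (S = 63.7): continuation = 1/1.09·[0.6000·74.0050 + 0.4000·115.4100] = 83.0890; exercise value = 96.3000 > continuation, so V_dd = 96.3000 (exercise)
Node u (S = 175.5): continuation = 1/1.09·[0.6000·0.0000 + 0.4000·37.1500] = 13.6330; exercise value = 0.0000 ≤ continuation, so V_u = 13.6330
Node d (S = 91): continuation = 1/1.09·[0.6000·37.1500 + 0.4000·96.3000] = 55.7890; exercise value = 69.0000 > continuation, so V_d = 69.0000 (exercise)
Node 0 (S = 130): continuation = 1/1.09·[0.6000·13.6330 + 0.4000·69.0000] = 32.8255; exercise value = 30.0000 ≤ continuation, so V_0 = 32.8255

$32.83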